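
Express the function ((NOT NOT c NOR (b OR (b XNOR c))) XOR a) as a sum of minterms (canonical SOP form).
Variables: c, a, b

Σm(2, 3, 6, 7) = (NOT c AND a AND NOT b) OR (NOT c AND a AND b) OR (c AND a AND NOT b) OR (c AND a AND b)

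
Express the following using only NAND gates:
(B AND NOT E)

((B NAND (E NAND E)) NAND (B NAND (E NAND E)))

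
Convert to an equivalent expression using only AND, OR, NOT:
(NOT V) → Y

V OR Y
(Implication elimination: A → B = NOT A OR B)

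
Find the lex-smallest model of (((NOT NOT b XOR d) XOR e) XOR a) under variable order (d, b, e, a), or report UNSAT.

d=0, b=0, e=0, a=1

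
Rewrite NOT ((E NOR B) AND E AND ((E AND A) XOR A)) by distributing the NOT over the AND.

NOT (E NOR B) OR NOT E OR NOT ((E AND A) XOR A)
De Morgan's: NOT(AND of terms) = OR of negations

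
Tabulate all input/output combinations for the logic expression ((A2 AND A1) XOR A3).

A3 | A2 | A1 | Output
---------------------
0 | 0 | 0 | 0
0 | 0 | 1 | 0
0 | 1 | 0 | 0
0 | 1 | 1 | 1
1 | 0 | 0 | 1
1 | 0 | 1 | 1
1 | 1 | 0 | 1
1 | 1 | 1 | 0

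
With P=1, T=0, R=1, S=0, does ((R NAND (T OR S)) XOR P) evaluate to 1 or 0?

Substituting: ((1 NAND (0 OR 0)) XOR 1)
= 0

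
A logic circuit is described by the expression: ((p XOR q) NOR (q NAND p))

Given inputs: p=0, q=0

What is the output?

Substituting: ((0 XOR 0) NOR (0 NAND 0))
= 0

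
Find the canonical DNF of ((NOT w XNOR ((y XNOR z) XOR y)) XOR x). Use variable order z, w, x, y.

(NOT z AND NOT w AND NOT x AND NOT y) OR (NOT z AND NOT w AND NOT x AND y) OR (NOT z AND w AND x AND NOT y) OR (NOT z AND w AND x AND y) OR (z AND NOT w AND x AND NOT y) OR (z AND NOT w AND x AND y) OR (z AND w AND NOT x AND NOT y) OR (z AND w AND NOT x AND y)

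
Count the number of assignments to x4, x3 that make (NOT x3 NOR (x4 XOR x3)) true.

Satisfying assignments: (1,1)
Count: 1 out of 4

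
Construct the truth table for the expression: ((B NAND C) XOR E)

B | C | E | Output
------------------
0 | 0 | 0 | 1
0 | 0 | 1 | 0
0 | 1 | 0 | 1
0 | 1 | 1 | 0
1 | 0 | 0 | 1
1 | 0 | 1 | 0
1 | 1 | 0 | 0
1 | 1 | 1 | 1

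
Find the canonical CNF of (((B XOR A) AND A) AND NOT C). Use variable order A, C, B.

(A OR C OR B) AND (A OR C OR NOT B) AND (A OR NOT C OR B) AND (A OR NOT C OR NOT B) AND (NOT A OR C OR NOT B) AND (NOT A OR NOT C OR B) AND (NOT A OR NOT C OR NOT B)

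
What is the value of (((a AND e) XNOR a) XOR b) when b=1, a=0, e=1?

Substituting: (((0 AND 1) XNOR 0) XOR 1)
= 0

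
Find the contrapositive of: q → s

Contrapositive: NOT s → NOT q
Note: A statement and its contrapositive are logically equivalent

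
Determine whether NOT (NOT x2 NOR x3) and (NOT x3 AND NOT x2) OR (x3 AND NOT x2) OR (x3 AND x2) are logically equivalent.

Yes, they are equivalent — the two output columns agree on all 4 assignments:
x3 | x2 | Expression 1 | Expression 2
-------------------------------------
0 | 0 | 1 | 1
0 | 1 | 0 | 0
1 | 0 | 1 | 1
1 | 1 | 1 | 1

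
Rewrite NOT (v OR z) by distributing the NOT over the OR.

NOT v AND NOT z
De Morgan's: NOT(OR of terms) = AND of negations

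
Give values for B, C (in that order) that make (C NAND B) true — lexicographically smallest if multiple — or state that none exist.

B=0, C=0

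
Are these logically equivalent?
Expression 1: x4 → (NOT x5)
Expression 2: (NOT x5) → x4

No, Converse is not equivalent to original (counterexample: x5=0, x4=0)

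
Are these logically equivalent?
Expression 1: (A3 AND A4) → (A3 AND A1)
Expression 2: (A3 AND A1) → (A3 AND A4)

No, Converse is not equivalent to original (counterexample: A4=0, A3=1, A1=1)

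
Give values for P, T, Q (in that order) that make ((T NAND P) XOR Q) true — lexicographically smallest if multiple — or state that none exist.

P=0, T=0, Q=0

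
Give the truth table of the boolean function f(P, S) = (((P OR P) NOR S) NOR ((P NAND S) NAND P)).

P | S | Output
--------------
0 | 0 | 0
0 | 1 | 0
1 | 0 | 1
1 | 1 | 0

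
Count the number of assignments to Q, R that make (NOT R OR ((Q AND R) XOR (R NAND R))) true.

Satisfying assignments: (0,0), (1,0), (1,1)
Count: 3 out of 4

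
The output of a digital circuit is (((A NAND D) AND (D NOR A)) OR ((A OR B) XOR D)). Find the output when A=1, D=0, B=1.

Substituting: (((1 NAND 0) AND (0 NOR 1)) OR ((1 OR 1) XOR 0))
= 1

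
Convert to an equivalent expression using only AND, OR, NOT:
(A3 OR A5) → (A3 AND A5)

NOT (A3 OR A5) OR (A3 AND A5)
(Implication elimination: A → B = NOT A OR B)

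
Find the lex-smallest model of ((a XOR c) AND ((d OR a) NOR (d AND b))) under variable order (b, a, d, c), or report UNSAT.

b=0, a=0, d=0, c=1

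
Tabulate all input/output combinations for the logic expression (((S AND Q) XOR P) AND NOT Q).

S | Q | P | Output
------------------
0 | 0 | 0 | 0
0 | 0 | 1 | 1
0 | 1 | 0 | 0
0 | 1 | 1 | 0
1 | 0 | 0 | 0
1 | 0 | 1 | 1
1 | 1 | 0 | 0
1 | 1 | 1 | 0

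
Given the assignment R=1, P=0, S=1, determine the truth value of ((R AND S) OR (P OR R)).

Substituting: ((1 AND 1) OR (0 OR 1))
= 1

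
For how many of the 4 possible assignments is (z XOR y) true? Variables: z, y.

Satisfying assignments: (0,1), (1,0)
Count: 2 out of 4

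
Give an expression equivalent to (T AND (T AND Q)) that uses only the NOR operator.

((T NOR T) NOR (((T NOR T) NOR (Q NOR Q)) NOR ((T NOR T) NOR (Q NOR Q))))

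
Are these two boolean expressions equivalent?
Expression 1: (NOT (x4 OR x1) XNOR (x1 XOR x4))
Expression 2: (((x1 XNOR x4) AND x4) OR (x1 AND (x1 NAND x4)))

No. Counterexample: with x1=1, x4=0, Expression 1 = 0 but Expression 2 = 1.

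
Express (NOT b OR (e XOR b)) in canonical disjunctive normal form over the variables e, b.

(NOT e AND NOT b) OR (NOT e AND b) OR (e AND NOT b)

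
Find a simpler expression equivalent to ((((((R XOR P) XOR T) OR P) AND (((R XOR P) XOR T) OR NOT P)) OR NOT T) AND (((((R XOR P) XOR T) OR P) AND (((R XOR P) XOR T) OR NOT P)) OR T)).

By distribution ((E OR v) AND (E OR NOT v) = E) then distribution ((E OR v) AND (E OR NOT v) = E):
= ((R XOR P) XOR T)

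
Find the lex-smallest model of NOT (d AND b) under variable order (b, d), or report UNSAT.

b=0, d=0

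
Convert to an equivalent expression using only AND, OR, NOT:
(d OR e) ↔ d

((d OR e) AND d) OR (NOT (d OR e) AND NOT d)
(Biconditional = both true or both false)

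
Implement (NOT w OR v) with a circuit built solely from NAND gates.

(((w NAND w) NAND (w NAND w)) NAND (v NAND v))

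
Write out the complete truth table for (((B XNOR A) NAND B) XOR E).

E | A | B | Output
------------------
0 | 0 | 0 | 1
0 | 0 | 1 | 1
0 | 1 | 0 | 1
0 | 1 | 1 | 0
1 | 0 | 0 | 0
1 | 0 | 1 | 0
1 | 1 | 0 | 0
1 | 1 | 1 | 1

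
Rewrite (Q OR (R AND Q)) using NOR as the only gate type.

((Q NOR ((R NOR R) NOR (Q NOR Q))) NOR (Q NOR ((R NOR R) NOR (Q NOR Q))))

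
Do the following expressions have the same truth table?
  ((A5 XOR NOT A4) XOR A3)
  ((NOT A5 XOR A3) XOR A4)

Yes, they are equivalent — the two output columns agree on all 8 assignments:
A5 | A3 | A4 | Expression 1 | Expression 2
------------------------------------------
0 | 0 | 0 | 1 | 1
0 | 0 | 1 | 0 | 0
0 | 1 | 0 | 0 | 0
0 | 1 | 1 | 1 | 1
1 | 0 | 0 | 0 | 0
1 | 0 | 1 | 1 | 1
1 | 1 | 0 | 1 | 1
1 | 1 | 1 | 0 | 0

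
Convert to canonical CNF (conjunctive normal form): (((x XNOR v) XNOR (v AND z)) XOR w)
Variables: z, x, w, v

(z OR x OR w OR v) AND (z OR x OR NOT w OR NOT v) AND (z OR NOT x OR w OR NOT v) AND (z OR NOT x OR NOT w OR v) AND (NOT z OR x OR w OR v) AND (NOT z OR x OR w OR NOT v) AND (NOT z OR NOT x OR NOT w OR v) AND (NOT z OR NOT x OR NOT w OR NOT v)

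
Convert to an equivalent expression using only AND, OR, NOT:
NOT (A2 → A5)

A2 AND NOT A5
(Negated implication: NOT(A → B) = A AND NOT B)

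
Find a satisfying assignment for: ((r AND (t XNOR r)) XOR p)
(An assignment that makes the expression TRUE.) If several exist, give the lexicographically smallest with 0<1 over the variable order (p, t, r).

p=0, t=1, r=1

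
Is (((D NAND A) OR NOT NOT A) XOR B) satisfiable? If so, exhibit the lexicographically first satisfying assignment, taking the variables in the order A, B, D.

A=0, B=0, D=0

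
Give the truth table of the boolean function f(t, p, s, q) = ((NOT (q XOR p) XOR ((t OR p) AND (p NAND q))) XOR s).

t | p | s | q | Output
----------------------
0 | 0 | 0 | 0 | 1
0 | 0 | 0 | 1 | 0
0 | 0 | 1 | 0 | 0
0 | 0 | 1 | 1 | 1
0 | 1 | 0 | 0 | 1
0 | 1 | 0 | 1 | 1
0 | 1 | 1 | 0 | 0
0 | 1 | 1 | 1 | 0
1 | 0 | 0 | 0 | 0
1 | 0 | 0 | 1 | 1
1 | 0 | 1 | 0 | 1
1 | 0 | 1 | 1 | 0
1 | 1 | 0 | 0 | 1
1 | 1 | 0 | 1 | 1
1 | 1 | 1 | 0 | 0
1 | 1 | 1 | 1 | 0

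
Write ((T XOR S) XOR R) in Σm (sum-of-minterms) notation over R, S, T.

Σm(1, 2, 4, 7) = (NOT R AND NOT S AND T) OR (NOT R AND S AND NOT T) OR (R AND NOT S AND NOT T) OR (R AND S AND T)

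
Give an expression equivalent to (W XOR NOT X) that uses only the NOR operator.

((((W NOR (X NOR X)) NOR (W NOR (X NOR X))) NOR ((W NOR (X NOR X)) NOR (W NOR (X NOR X)))) NOR ((((W NOR W) NOR ((X NOR X) NOR (X NOR X))) NOR ((W NOR W) NOR ((X NOR X) NOR (X NOR X)))) NOR (((W NOR W) NOR ((X NOR X) NOR (X NOR X))) NOR ((W NOR W) NOR ((X NOR X) NOR (X NOR X))))))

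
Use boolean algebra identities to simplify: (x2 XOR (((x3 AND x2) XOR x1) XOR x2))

By XOR self-cancellation ((E XOR v) XOR v = E):
= ((x3 AND x2) XOR x1)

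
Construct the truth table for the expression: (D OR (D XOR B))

B | D | Output
--------------
0 | 0 | 0
0 | 1 | 1
1 | 0 | 1
1 | 1 | 1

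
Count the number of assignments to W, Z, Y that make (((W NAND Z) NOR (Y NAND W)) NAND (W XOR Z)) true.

Satisfying assignments: (0,0,0), (0,0,1), (0,1,0), (0,1,1), (1,0,0), (1,0,1), (1,1,0), (1,1,1)
Count: 8 out of 8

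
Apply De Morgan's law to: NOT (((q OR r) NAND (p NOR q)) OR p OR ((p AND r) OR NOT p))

NOT ((q OR r) NAND (p NOR q)) AND NOT p AND NOT ((p AND r) OR NOT p)
De Morgan's: NOT(OR of terms) = AND of negations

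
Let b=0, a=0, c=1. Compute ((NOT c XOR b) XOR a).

Substituting: ((NOT 1 XOR 0) XOR 0)
= 0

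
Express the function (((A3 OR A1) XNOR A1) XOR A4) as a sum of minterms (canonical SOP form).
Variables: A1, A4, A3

Σm(0, 3, 4, 5) = (NOT A1 AND NOT A4 AND NOT A3) OR (NOT A1 AND A4 AND A3) OR (A1 AND NOT A4 AND NOT A3) OR (A1 AND NOT A4 AND A3)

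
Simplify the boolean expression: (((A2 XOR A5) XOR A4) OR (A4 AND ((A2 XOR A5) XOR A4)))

By absorption (E OR (E AND v) = E):
= ((A2 XOR A5) XOR A4)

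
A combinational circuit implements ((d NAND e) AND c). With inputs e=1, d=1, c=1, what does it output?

Substituting: ((1 NAND 1) AND 1)
= 0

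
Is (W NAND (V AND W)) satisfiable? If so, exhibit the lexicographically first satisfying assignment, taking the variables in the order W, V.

W=0, V=0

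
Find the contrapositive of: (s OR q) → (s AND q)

Contrapositive: NOT (s AND q) → NOT (s OR q)
Note: A statement and its contrapositive are logically equivalent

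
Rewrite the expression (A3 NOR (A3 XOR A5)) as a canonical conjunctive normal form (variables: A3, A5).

(A3 OR NOT A5) AND (NOT A3 OR A5) AND (NOT A3 OR NOT A5)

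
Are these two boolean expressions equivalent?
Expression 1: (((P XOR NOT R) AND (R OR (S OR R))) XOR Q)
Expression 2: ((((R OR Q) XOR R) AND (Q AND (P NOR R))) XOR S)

No. Counterexample: with P=0, S=0, Q=1, R=1, Expression 1 = 1 but Expression 2 = 0.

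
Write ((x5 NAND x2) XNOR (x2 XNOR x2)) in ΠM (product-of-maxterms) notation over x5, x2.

ΠM(3) = (NOT x5 OR NOT x2)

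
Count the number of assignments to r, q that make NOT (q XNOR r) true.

Satisfying assignments: (0,1), (1,0)
Count: 2 out of 4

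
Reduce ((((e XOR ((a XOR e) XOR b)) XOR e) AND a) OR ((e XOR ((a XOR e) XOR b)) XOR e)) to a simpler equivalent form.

By absorption (E OR (E AND v) = E) then XOR self-cancellation ((E XOR v) XOR v = E):
= ((a XOR e) XOR b)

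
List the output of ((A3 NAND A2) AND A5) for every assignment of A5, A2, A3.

A5 | A2 | A3 | Output
---------------------
0 | 0 | 0 | 0
0 | 0 | 1 | 0
0 | 1 | 0 | 0
0 | 1 | 1 | 0
1 | 0 | 0 | 1
1 | 0 | 1 | 1
1 | 1 | 0 | 1
1 | 1 | 1 | 0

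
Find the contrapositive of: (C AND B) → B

Contrapositive: NOT B → NOT (C AND B)
Note: A statement and its contrapositive are logically equivalent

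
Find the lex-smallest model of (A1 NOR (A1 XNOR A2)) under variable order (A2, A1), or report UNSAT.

A2=1, A1=0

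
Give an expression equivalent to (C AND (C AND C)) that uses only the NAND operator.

((C NAND ((C NAND C) NAND (C NAND C))) NAND (C NAND ((C NAND C) NAND (C NAND C))))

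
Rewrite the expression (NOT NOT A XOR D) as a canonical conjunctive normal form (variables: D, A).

(D OR A) AND (NOT D OR NOT A)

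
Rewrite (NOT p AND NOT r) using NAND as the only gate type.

(((p NAND p) NAND (r NAND r)) NAND ((p NAND p) NAND (r NAND r)))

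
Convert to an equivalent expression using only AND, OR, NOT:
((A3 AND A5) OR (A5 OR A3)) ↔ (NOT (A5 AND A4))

(((A3 AND A5) OR (A5 OR A3)) AND (NOT (A5 AND A4))) OR (NOT ((A3 AND A5) OR (A5 OR A3)) AND (A5 AND A4))
(Biconditional = both true or both false)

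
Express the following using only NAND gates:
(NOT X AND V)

(((X NAND X) NAND V) NAND ((X NAND X) NAND V))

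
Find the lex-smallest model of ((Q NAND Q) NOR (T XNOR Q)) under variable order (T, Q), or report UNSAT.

T=0, Q=1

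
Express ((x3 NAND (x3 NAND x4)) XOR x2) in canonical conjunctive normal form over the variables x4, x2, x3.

(x4 OR x2 OR NOT x3) AND (x4 OR NOT x2 OR x3) AND (NOT x4 OR NOT x2 OR x3) AND (NOT x4 OR NOT x2 OR NOT x3)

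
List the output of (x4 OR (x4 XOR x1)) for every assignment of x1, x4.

x1 | x4 | Output
----------------
0 | 0 | 0
0 | 1 | 1
1 | 0 | 1
1 | 1 | 1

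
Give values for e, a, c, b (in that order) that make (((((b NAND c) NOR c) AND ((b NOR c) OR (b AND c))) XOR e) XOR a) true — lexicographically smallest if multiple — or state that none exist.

e=0, a=1, c=0, b=0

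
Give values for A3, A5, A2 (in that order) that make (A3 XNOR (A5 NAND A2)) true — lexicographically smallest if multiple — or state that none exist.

A3=0, A5=1, A2=1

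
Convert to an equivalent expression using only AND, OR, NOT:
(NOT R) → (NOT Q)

R OR (NOT Q)
(Implication elimination: A → B = NOT A OR B)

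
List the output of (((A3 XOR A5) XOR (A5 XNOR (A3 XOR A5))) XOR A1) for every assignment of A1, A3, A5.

A1 | A3 | A5 | Output
---------------------
0 | 0 | 0 | 1
0 | 0 | 1 | 0
0 | 1 | 0 | 1
0 | 1 | 1 | 0
1 | 0 | 0 | 0
1 | 0 | 1 | 1
1 | 1 | 0 | 0
1 | 1 | 1 | 1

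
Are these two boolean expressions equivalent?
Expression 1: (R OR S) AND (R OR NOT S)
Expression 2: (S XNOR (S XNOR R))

Yes, they are equivalent — the two output columns agree on all 4 assignments:
R | S | Expression 1 | Expression 2
-----------------------------------
0 | 0 | 0 | 0
0 | 1 | 0 | 0
1 | 0 | 1 | 1
1 | 1 | 1 | 1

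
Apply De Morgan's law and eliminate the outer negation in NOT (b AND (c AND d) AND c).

NOT b OR NOT (c AND d) OR NOT c
De Morgan's: NOT(AND of terms) = OR of negations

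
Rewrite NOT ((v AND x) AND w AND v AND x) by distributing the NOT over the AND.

NOT (v AND x) OR NOT w OR NOT v OR NOT x
De Morgan's: NOT(AND of terms) = OR of negations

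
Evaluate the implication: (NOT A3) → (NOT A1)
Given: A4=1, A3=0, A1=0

Antecedent (NOT A3) = 1; consequent (NOT A1) = 1.
1 → 1 = 1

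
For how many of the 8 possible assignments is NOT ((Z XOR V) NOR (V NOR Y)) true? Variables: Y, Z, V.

Satisfying assignments: (0,0,0), (0,0,1), (0,1,0), (1,0,1), (1,1,0)
Count: 5 out of 8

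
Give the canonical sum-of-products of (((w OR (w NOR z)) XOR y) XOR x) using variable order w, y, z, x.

Σm(0, 3, 5, 6, 8, 10, 13, 15) = (NOT w AND NOT y AND NOT z AND NOT x) OR (NOT w AND NOT y AND z AND x) OR (NOT w AND y AND NOT z AND x) OR (NOT w AND y AND z AND NOT x) OR (w AND NOT y AND NOT z AND NOT x) OR (w AND NOT y AND z AND NOT x) OR (w AND y AND NOT z AND x) OR (w AND y AND z AND x)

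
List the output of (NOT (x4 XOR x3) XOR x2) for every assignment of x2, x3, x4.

x2 | x3 | x4 | Output
---------------------
0 | 0 | 0 | 1
0 | 0 | 1 | 0
0 | 1 | 0 | 0
0 | 1 | 1 | 1
1 | 0 | 0 | 0
1 | 0 | 1 | 1
1 | 1 | 0 | 1
1 | 1 | 1 | 0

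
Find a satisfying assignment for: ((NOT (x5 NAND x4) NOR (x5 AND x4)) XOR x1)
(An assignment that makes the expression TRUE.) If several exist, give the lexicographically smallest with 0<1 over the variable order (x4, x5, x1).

x4=0, x5=0, x1=0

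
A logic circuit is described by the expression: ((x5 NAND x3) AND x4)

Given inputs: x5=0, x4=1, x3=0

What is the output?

Substituting: ((0 NAND 0) AND 1)
= 1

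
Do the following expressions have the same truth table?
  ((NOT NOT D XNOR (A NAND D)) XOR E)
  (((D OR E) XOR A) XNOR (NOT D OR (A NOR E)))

No. Counterexample: with D=0, A=1, E=0, Expression 1 = 0 but Expression 2 = 1.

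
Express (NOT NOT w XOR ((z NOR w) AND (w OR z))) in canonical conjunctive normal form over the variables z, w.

(z OR w) AND (NOT z OR w)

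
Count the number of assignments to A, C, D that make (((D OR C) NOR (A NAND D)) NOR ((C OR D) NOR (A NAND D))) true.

Satisfying assignments: (0,0,0), (0,0,1), (0,1,0), (0,1,1), (1,0,0), (1,0,1), (1,1,0), (1,1,1)
Count: 8 out of 8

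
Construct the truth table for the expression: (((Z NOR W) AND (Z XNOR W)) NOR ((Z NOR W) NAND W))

Z | W | Output
--------------
0 | 0 | 0
0 | 1 | 0
1 | 0 | 0
1 | 1 | 0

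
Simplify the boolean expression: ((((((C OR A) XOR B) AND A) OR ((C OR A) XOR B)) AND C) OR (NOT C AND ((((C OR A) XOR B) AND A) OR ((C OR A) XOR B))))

By distribution ((E AND v) OR (E AND NOT v) = E) then absorption (E OR (E AND v) = E):
= ((C OR A) XOR B)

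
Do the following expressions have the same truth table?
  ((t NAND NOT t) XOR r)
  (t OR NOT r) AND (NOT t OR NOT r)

Yes, they are equivalent — the two output columns agree on all 4 assignments:
t | r | Expression 1 | Expression 2
-----------------------------------
0 | 0 | 1 | 1
0 | 1 | 0 | 0
1 | 0 | 1 | 1
1 | 1 | 0 | 0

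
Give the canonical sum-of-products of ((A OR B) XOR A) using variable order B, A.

Σm(2) = (B AND NOT A)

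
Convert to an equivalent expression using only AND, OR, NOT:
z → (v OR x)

NOT z OR (v OR x)
(Implication elimination: A → B = NOT A OR B)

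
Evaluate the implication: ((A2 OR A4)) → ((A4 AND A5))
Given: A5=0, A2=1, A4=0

Antecedent ((A2 OR A4)) = 1; consequent ((A4 AND A5)) = 0.
1 → 0 = 0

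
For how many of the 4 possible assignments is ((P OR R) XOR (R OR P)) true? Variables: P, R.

No assignment satisfies the expression.
Count: 0 out of 4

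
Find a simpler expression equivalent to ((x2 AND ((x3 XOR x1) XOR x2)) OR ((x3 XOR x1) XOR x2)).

By absorption (E OR (E AND v) = E):
= ((x3 XOR x1) XOR x2)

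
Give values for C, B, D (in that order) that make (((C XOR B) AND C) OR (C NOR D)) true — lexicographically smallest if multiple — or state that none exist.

C=0, B=0, D=0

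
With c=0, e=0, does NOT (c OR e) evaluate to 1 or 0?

Substituting: NOT (0 OR 0)
= 1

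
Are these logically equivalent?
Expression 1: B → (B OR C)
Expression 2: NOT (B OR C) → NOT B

Yes, Contrapositive is always equivalent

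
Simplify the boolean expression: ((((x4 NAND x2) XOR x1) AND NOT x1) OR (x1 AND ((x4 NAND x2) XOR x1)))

By distribution ((E AND v) OR (E AND NOT v) = E):
= ((x4 NAND x2) XOR x1)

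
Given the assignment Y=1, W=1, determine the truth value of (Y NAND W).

Substituting: (1 NAND 1)
= 0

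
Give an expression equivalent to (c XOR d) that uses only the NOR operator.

((((c NOR d) NOR (c NOR d)) NOR ((c NOR d) NOR (c NOR d))) NOR ((((c NOR c) NOR (d NOR d)) NOR ((c NOR c) NOR (d NOR d))) NOR (((c NOR c) NOR (d NOR d)) NOR ((c NOR c) NOR (d NOR d)))))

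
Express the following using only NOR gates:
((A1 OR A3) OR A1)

((((A1 NOR A3) NOR (A1 NOR A3)) NOR A1) NOR (((A1 NOR A3) NOR (A1 NOR A3)) NOR A1))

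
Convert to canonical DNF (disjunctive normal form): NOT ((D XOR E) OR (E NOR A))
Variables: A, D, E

(NOT A AND D AND E) OR (A AND NOT D AND NOT E) OR (A AND D AND E)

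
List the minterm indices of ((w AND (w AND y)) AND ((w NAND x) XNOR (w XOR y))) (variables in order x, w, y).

Σm(7) = (x AND w AND y)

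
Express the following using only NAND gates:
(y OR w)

((y NAND y) NAND (w NAND w))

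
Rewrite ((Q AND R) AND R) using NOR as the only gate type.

((((Q NOR Q) NOR (R NOR R)) NOR ((Q NOR Q) NOR (R NOR R))) NOR (R NOR R))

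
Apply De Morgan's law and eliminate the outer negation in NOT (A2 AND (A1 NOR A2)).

NOT A2 OR NOT (A1 NOR A2)
De Morgan's: NOT(AND of terms) = OR of negations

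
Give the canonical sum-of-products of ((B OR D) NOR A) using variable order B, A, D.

Σm(0) = (NOT B AND NOT A AND NOT D)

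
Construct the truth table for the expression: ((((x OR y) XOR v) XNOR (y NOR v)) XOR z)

y | z | x | v | Output
----------------------
0 | 0 | 0 | 0 | 0
0 | 0 | 0 | 1 | 0
0 | 0 | 1 | 0 | 1
0 | 0 | 1 | 1 | 1
0 | 1 | 0 | 0 | 1
0 | 1 | 0 | 1 | 1
0 | 1 | 1 | 0 | 0
0 | 1 | 1 | 1 | 0
1 | 0 | 0 | 0 | 0
1 | 0 | 0 | 1 | 1
1 | 0 | 1 | 0 | 0
1 | 0 | 1 | 1 | 1
1 | 1 | 0 | 0 | 1
1 | 1 | 0 | 1 | 0
1 | 1 | 1 | 0 | 1
1 | 1 | 1 | 1 | 0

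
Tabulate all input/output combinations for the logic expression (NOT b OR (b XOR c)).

c | b | Output
--------------
0 | 0 | 1
0 | 1 | 1
1 | 0 | 1
1 | 1 | 0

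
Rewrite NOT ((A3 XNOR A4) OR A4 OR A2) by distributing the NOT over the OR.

NOT (A3 XNOR A4) AND NOT A4 AND NOT A2
De Morgan's: NOT(OR of terms) = AND of negations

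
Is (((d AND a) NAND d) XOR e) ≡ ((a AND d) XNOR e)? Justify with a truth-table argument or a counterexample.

Yes, they are equivalent — the two output columns agree on all 8 assignments:
a | d | e | Expression 1 | Expression 2
---------------------------------------
0 | 0 | 0 | 1 | 1
0 | 0 | 1 | 0 | 0
0 | 1 | 0 | 1 | 1
0 | 1 | 1 | 0 | 0
1 | 0 | 0 | 1 | 1
1 | 0 | 1 | 0 | 0
1 | 1 | 0 | 0 | 0
1 | 1 | 1 | 1 | 1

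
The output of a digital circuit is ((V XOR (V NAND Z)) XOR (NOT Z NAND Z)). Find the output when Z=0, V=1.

Substituting: ((1 XOR (1 NAND 0)) XOR (NOT 0 NAND 0))
= 1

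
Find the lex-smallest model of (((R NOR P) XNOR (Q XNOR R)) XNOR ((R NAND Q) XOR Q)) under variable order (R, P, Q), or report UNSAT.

R=0, P=0, Q=0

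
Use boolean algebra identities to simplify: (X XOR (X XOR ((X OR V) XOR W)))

By XOR self-cancellation ((E XOR v) XOR v = E):
= ((X OR V) XOR W)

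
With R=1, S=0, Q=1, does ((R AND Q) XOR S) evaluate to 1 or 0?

Substituting: ((1 AND 1) XOR 0)
= 1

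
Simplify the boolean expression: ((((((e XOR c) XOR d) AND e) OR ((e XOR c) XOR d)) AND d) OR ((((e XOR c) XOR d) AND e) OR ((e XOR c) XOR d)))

By absorption (E OR (E AND v) = E) then absorption (E OR (E AND v) = E):
= ((e XOR c) XOR d)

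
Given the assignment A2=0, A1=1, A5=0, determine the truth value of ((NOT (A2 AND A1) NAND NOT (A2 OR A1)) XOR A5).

Substituting: ((NOT (0 AND 1) NAND NOT (0 OR 1)) XOR 0)
= 1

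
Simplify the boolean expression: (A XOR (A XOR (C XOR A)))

By XOR self-cancellation ((E XOR v) XOR v = E):
= (C XOR A)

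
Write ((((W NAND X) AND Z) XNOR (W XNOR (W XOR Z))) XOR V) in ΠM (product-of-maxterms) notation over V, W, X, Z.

ΠM(0, 1, 2, 3, 4, 5, 6, 15) = (V OR W OR X OR Z) AND (V OR W OR X OR NOT Z) AND (V OR W OR NOT X OR Z) AND (V OR W OR NOT X OR NOT Z) AND (V OR NOT W OR X OR Z) AND (V OR NOT W OR X OR NOT Z) AND (V OR NOT W OR NOT X OR Z) AND (NOT V OR NOT W OR NOT X OR NOT Z)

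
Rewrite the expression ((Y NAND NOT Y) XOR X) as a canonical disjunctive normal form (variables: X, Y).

(NOT X AND NOT Y) OR (NOT X AND Y)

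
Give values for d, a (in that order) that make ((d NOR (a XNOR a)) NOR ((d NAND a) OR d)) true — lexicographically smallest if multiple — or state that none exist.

UNSATISFIABLE - no assignment makes this expression true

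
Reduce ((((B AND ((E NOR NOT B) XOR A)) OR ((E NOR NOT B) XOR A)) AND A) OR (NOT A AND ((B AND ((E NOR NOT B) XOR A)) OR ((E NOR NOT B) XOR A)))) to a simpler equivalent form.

By distribution ((E AND v) OR (E AND NOT v) = E) then absorption (E OR (E AND v) = E):
= ((E NOR NOT B) XOR A)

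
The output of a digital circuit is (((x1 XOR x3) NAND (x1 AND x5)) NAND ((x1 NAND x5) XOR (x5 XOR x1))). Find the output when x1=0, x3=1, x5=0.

Substituting: (((0 XOR 1) NAND (0 AND 0)) NAND ((0 NAND 0) XOR (0 XOR 0)))
= 0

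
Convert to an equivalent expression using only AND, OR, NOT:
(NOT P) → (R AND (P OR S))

P OR (R AND (P OR S))
(Implication elimination: A → B = NOT A OR B)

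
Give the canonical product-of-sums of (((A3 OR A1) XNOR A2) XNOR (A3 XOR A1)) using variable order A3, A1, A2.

ΠM(0, 2, 4, 7) = (A3 OR A1 OR A2) AND (A3 OR NOT A1 OR A2) AND (NOT A3 OR A1 OR A2) AND (NOT A3 OR NOT A1 OR NOT A2)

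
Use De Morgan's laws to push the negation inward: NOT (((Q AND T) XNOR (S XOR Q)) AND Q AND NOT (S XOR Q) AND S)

NOT ((Q AND T) XNOR (S XOR Q)) OR NOT Q OR (S XOR Q) OR NOT S
De Morgan's: NOT(AND of terms) = OR of negations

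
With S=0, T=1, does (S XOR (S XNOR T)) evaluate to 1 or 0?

Substituting: (0 XOR (0 XNOR 1))
= 0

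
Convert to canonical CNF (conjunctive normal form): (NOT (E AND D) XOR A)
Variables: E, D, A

(E OR D OR NOT A) AND (E OR NOT D OR NOT A) AND (NOT E OR D OR NOT A) AND (NOT E OR NOT D OR A)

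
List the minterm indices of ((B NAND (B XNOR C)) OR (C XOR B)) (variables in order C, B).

Σm(0, 1, 2) = (NOT C AND NOT B) OR (NOT C AND B) OR (C AND NOT B)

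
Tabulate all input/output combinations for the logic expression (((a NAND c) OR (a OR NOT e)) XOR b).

c | e | b | a | Output
----------------------
0 | 0 | 0 | 0 | 1
0 | 0 | 0 | 1 | 1
0 | 0 | 1 | 0 | 0
0 | 0 | 1 | 1 | 0
0 | 1 | 0 | 0 | 1
0 | 1 | 0 | 1 | 1
0 | 1 | 1 | 0 | 0
0 | 1 | 1 | 1 | 0
1 | 0 | 0 | 0 | 1
1 | 0 | 0 | 1 | 1
1 | 0 | 1 | 0 | 0
1 | 0 | 1 | 1 | 0
1 | 1 | 0 | 0 | 1
1 | 1 | 0 | 1 | 1
1 | 1 | 1 | 0 | 0
1 | 1 | 1 | 1 | 0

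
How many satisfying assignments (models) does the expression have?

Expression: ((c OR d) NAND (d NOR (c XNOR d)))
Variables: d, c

Satisfying assignments: (0,0), (1,0), (1,1)
Count: 3 out of 4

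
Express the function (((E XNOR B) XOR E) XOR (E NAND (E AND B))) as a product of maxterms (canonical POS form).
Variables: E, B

ΠM(0, 2, 3) = (E OR B) AND (NOT E OR B) AND (NOT E OR NOT B)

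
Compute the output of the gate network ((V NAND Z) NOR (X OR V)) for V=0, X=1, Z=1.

Substituting: ((0 NAND 1) NOR (1 OR 0))
= 0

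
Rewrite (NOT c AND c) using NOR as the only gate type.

(((c NOR c) NOR (c NOR c)) NOR (c NOR c))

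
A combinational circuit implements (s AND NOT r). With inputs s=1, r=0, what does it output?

Substituting: (1 AND NOT 0)
= 1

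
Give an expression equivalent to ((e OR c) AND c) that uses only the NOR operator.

((((e NOR c) NOR (e NOR c)) NOR ((e NOR c) NOR (e NOR c))) NOR (c NOR c))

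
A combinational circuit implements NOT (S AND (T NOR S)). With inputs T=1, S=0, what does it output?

Substituting: NOT (0 AND (1 NOR 0))
= 1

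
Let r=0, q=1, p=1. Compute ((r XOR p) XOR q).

Substituting: ((0 XOR 1) XOR 1)
= 0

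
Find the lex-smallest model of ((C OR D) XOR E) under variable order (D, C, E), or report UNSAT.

D=0, C=0, E=1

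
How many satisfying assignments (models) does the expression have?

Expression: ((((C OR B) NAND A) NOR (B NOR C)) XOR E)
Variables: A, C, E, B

Satisfying assignments: (0,0,1,0), (0,0,1,1), (0,1,1,0), (0,1,1,1), (1,0,0,1), (1,0,1,0), (1,1,0,0), (1,1,0,1)
Count: 8 out of 16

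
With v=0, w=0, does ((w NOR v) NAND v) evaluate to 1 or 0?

Substituting: ((0 NOR 0) NAND 0)
= 1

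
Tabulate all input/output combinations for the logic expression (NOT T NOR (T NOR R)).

R | T | Output
--------------
0 | 0 | 0
0 | 1 | 1
1 | 0 | 0
1 | 1 | 1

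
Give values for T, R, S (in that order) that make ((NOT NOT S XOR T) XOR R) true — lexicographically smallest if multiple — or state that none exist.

T=0, R=0, S=1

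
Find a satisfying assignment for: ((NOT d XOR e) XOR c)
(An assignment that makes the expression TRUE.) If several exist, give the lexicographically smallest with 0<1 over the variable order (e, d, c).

e=0, d=0, c=0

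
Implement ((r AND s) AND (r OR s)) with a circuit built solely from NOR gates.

((((r NOR r) NOR (s NOR s)) NOR ((r NOR r) NOR (s NOR s))) NOR (((r NOR s) NOR (r NOR s)) NOR ((r NOR s) NOR (r NOR s))))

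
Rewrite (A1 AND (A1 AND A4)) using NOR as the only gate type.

((A1 NOR A1) NOR (((A1 NOR A1) NOR (A4 NOR A4)) NOR ((A1 NOR A1) NOR (A4 NOR A4))))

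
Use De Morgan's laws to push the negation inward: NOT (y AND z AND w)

NOT y OR NOT z OR NOT w
De Morgan's: NOT(AND of terms) = OR of negations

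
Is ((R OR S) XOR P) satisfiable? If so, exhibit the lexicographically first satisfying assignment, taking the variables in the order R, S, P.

R=0, S=0, P=1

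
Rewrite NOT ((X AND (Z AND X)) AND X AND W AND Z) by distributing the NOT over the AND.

NOT (X AND (Z AND X)) OR NOT X OR NOT W OR NOT Z
De Morgan's: NOT(AND of terms) = OR of negations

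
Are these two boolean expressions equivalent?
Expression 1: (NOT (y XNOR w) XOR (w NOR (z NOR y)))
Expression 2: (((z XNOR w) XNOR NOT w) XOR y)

No. Counterexample: with z=0, w=0, y=0, Expression 1 = 0 but Expression 2 = 1.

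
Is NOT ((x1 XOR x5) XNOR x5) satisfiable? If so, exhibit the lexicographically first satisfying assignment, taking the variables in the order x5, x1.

x5=0, x1=1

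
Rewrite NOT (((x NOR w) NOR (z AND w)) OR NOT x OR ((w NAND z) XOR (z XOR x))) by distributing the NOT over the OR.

NOT ((x NOR w) NOR (z AND w)) AND x AND NOT ((w NAND z) XOR (z XOR x))
De Morgan's: NOT(OR of terms) = AND of negations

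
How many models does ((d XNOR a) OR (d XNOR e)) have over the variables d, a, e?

Satisfying assignments: (0,0,0), (0,0,1), (0,1,0), (1,0,1), (1,1,0), (1,1,1)
Count: 6 out of 8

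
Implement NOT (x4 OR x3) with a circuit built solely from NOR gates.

(((x4 NOR x3) NOR (x4 NOR x3)) NOR ((x4 NOR x3) NOR (x4 NOR x3)))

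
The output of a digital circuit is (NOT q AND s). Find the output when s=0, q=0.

Substituting: (NOT 0 AND 0)
= 0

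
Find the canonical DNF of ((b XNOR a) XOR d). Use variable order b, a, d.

(NOT b AND NOT a AND NOT d) OR (NOT b AND a AND d) OR (b AND NOT a AND d) OR (b AND a AND NOT d)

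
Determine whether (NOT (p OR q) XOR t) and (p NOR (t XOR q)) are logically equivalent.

No. Counterexample: with t=1, p=1, q=0, Expression 1 = 1 but Expression 2 = 0.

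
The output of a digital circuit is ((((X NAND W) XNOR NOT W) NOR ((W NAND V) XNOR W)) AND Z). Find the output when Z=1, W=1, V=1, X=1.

Substituting: ((((1 NAND 1) XNOR NOT 1) NOR ((1 NAND 1) XNOR 1)) AND 1)
= 0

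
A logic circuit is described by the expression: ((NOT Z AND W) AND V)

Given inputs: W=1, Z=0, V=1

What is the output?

Substituting: ((NOT 0 AND 1) AND 1)
= 1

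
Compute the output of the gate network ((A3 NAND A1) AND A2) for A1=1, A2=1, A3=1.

Substituting: ((1 NAND 1) AND 1)
= 0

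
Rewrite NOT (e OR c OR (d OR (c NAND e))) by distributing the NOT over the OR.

NOT e AND NOT c AND NOT (d OR (c NAND e))
De Morgan's: NOT(OR of terms) = AND of negations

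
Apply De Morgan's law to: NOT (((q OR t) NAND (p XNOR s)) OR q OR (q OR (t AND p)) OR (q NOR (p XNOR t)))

NOT ((q OR t) NAND (p XNOR s)) AND NOT q AND NOT (q OR (t AND p)) AND NOT (q NOR (p XNOR t))
De Morgan's: NOT(OR of terms) = AND of negations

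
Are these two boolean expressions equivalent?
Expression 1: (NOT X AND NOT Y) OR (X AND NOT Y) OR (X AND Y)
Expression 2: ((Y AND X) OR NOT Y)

Yes, they are equivalent — the two output columns agree on all 4 assignments:
X | Y | Expression 1 | Expression 2
-----------------------------------
0 | 0 | 1 | 1
0 | 1 | 0 | 0
1 | 0 | 1 | 1
1 | 1 | 1 | 1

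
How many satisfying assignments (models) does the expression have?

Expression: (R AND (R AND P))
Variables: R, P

Satisfying assignments: (1,1)
Count: 1 out of 4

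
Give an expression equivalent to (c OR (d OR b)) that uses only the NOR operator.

((c NOR ((d NOR b) NOR (d NOR b))) NOR (c NOR ((d NOR b) NOR (d NOR b))))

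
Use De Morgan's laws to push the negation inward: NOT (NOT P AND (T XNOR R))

P OR NOT (T XNOR R)
De Morgan's: NOT(AND of terms) = OR of negations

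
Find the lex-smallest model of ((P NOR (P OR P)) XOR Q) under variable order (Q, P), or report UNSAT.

Q=0, P=0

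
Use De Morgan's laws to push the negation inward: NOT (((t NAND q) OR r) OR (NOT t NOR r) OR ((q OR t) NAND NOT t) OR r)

NOT ((t NAND q) OR r) AND NOT (NOT t NOR r) AND NOT ((q OR t) NAND NOT t) AND NOT r
De Morgan's: NOT(OR of terms) = AND of negations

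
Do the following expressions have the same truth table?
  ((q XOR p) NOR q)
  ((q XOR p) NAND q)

No. Counterexample: with q=0, p=1, Expression 1 = 0 but Expression 2 = 1.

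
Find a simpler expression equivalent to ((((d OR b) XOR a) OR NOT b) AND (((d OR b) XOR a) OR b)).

By distribution ((E OR v) AND (E OR NOT v) = E):
= ((d OR b) XOR a)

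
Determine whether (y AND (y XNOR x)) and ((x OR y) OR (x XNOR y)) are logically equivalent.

No. Counterexample: with y=0, x=0, Expression 1 = 0 but Expression 2 = 1.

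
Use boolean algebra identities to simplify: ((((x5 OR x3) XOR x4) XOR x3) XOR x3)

By XOR self-cancellation ((E XOR v) XOR v = E):
= ((x5 OR x3) XOR x4)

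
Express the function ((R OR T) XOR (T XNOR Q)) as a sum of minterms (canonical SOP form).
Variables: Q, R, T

Σm(0, 1, 3, 6) = (NOT Q AND NOT R AND NOT T) OR (NOT Q AND NOT R AND T) OR (NOT Q AND R AND T) OR (Q AND R AND NOT T)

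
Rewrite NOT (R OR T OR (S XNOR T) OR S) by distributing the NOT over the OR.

NOT R AND NOT T AND NOT (S XNOR T) AND NOT S
De Morgan's: NOT(OR of terms) = AND of negations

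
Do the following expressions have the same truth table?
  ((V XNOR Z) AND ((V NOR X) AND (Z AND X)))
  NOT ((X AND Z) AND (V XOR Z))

No. Counterexample: with V=0, Z=0, X=0, Expression 1 = 0 but Expression 2 = 1.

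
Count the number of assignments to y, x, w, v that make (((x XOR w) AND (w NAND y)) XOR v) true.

Satisfying assignments: (0,0,0,1), (0,0,1,0), (0,1,0,0), (0,1,1,1), (1,0,0,1), (1,0,1,1), (1,1,0,0), (1,1,1,1)
Count: 8 out of 16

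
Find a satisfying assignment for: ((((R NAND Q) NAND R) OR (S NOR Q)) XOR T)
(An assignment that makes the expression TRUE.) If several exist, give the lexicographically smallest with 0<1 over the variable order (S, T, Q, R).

S=0, T=0, Q=0, R=0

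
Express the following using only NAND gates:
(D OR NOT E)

((D NAND D) NAND ((E NAND E) NAND (E NAND E)))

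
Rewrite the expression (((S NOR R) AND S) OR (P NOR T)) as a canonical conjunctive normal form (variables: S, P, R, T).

(S OR P OR R OR NOT T) AND (S OR P OR NOT R OR NOT T) AND (S OR NOT P OR R OR T) AND (S OR NOT P OR R OR NOT T) AND (S OR NOT P OR NOT R OR T) AND (S OR NOT P OR NOT R OR NOT T) AND (NOT S OR P OR R OR NOT T) AND (NOT S OR P OR NOT R OR NOT T) AND (NOT S OR NOT P OR R OR T) AND (NOT S OR NOT P OR R OR NOT T) AND (NOT S OR NOT P OR NOT R OR T) AND (NOT S OR NOT P OR NOT R OR NOT T)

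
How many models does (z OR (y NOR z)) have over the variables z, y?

Satisfying assignments: (0,0), (1,0), (1,1)
Count: 3 out of 4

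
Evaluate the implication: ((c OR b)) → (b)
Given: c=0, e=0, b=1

Antecedent ((c OR b)) = 1; consequent (b) = 1.
1 → 1 = 1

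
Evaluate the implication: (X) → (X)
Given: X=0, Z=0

Antecedent (X) = 0; consequent (X) = 0.
0 → 0 = 1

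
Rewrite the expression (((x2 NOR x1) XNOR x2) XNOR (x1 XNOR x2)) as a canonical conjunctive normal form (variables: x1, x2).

(x1 OR x2) AND (NOT x1 OR x2) AND (NOT x1 OR NOT x2)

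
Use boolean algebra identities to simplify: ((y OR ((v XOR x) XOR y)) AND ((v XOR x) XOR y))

By absorption (E AND (E OR v) = E):
= ((v XOR x) XOR y)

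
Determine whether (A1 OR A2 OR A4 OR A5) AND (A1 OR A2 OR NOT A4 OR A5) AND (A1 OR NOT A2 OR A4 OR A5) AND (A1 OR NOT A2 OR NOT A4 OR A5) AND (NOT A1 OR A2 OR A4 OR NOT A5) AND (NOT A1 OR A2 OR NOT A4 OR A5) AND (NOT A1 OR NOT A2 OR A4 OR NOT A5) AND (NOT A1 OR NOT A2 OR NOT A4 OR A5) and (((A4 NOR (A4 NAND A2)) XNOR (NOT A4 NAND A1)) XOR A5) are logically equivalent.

Yes, they are equivalent — the two output columns agree on all 16 assignments:
A1 | A2 | A4 | A5 | Expression 1 | Expression 2
-----------------------------------------------
0 | 0 | 0 | 0 | 0 | 0
0 | 0 | 0 | 1 | 1 | 1
0 | 0 | 1 | 0 | 0 | 0
0 | 0 | 1 | 1 | 1 | 1
0 | 1 | 0 | 0 | 0 | 0
0 | 1 | 0 | 1 | 1 | 1
0 | 1 | 1 | 0 | 0 | 0
0 | 1 | 1 | 1 | 1 | 1
1 | 0 | 0 | 0 | 1 | 1
1 | 0 | 0 | 1 | 0 | 0
1 | 0 | 1 | 0 | 0 | 0
1 | 0 | 1 | 1 | 1 | 1
1 | 1 | 0 | 0 | 1 | 1
1 | 1 | 0 | 1 | 0 | 0
1 | 1 | 1 | 0 | 0 | 0
1 | 1 | 1 | 1 | 1 | 1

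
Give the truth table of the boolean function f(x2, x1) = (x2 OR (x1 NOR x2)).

x2 | x1 | Output
----------------
0 | 0 | 1
0 | 1 | 0
1 | 0 | 1
1 | 1 | 1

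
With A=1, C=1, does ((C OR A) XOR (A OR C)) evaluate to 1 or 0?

Substituting: ((1 OR 1) XOR (1 OR 1))
= 0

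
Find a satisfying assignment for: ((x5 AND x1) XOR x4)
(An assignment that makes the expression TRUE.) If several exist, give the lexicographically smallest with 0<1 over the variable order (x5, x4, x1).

x5=0, x4=1, x1=0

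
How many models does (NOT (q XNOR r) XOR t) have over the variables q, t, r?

Satisfying assignments: (0,0,1), (0,1,0), (1,0,0), (1,1,1)
Count: 4 out of 8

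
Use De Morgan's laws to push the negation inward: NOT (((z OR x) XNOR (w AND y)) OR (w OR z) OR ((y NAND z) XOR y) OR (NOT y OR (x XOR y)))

NOT ((z OR x) XNOR (w AND y)) AND NOT (w OR z) AND NOT ((y NAND z) XOR y) AND NOT (NOT y OR (x XOR y))
De Morgan's: NOT(OR of terms) = AND of negations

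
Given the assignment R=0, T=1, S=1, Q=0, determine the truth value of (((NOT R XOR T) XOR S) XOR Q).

Substituting: (((NOT 0 XOR 1) XOR 1) XOR 0)
= 1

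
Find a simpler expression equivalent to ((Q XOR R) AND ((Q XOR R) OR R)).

By absorption (E AND (E OR v) = E):
= (Q XOR R)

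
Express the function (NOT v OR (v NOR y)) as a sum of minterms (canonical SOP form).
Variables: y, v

Σm(0, 2) = (NOT y AND NOT v) OR (y AND NOT v)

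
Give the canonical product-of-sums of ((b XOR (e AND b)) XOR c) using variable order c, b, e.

ΠM(0, 1, 3, 6) = (c OR b OR e) AND (c OR b OR NOT e) AND (c OR NOT b OR NOT e) AND (NOT c OR NOT b OR e)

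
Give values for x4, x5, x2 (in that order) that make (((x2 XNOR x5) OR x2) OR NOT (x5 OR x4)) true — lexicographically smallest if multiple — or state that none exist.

x4=0, x5=0, x2=0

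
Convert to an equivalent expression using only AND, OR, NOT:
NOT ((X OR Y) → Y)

(X OR Y) AND NOT Y
(Negated implication: NOT(A → B) = A AND NOT B)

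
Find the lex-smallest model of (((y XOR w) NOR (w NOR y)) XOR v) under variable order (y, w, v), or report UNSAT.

y=0, w=0, v=1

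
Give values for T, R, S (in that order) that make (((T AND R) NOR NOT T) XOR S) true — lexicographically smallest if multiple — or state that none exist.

T=0, R=0, S=1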